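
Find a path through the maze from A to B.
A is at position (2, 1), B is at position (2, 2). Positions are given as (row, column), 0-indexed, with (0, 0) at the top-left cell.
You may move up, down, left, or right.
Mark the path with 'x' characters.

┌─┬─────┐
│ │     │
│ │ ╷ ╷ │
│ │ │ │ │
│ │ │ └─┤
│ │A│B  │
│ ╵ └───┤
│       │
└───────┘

Finding the shortest path from (2, 1) to (2, 2):
Path length: 5 steps
Directions: up → up → right → down → down

Solution:

┌─┬─────┐
│ │x x  │
│ │ ╷ ╷ │
│ │x│x│ │
│ │ │ └─┤
│ │A│B  │
│ ╵ └───┤
│       │
└───────┘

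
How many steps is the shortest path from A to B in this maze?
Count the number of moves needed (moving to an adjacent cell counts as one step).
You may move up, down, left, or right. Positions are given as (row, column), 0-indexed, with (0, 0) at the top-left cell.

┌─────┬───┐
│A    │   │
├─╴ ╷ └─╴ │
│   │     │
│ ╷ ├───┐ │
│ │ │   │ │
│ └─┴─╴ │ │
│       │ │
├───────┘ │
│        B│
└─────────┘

Using BFS to find shortest path:
Start: (0, 0), End: (4, 4)
Path found:
(0,0) → (0,1) → (0,2) → (1,2) → (1,3) → (1,4) → (2,4) → (3,4) → (4,4)
Number of steps: 8

Solution:

┌─────┬───┐
│A → ↓│   │
├─╴ ╷ └─╴ │
│   │↳ → ↓│
│ ╷ ├───┐ │
│ │ │   │↓│
│ └─┴─╴ │ │
│       │↓│
├───────┘ │
│        B│
└─────────┘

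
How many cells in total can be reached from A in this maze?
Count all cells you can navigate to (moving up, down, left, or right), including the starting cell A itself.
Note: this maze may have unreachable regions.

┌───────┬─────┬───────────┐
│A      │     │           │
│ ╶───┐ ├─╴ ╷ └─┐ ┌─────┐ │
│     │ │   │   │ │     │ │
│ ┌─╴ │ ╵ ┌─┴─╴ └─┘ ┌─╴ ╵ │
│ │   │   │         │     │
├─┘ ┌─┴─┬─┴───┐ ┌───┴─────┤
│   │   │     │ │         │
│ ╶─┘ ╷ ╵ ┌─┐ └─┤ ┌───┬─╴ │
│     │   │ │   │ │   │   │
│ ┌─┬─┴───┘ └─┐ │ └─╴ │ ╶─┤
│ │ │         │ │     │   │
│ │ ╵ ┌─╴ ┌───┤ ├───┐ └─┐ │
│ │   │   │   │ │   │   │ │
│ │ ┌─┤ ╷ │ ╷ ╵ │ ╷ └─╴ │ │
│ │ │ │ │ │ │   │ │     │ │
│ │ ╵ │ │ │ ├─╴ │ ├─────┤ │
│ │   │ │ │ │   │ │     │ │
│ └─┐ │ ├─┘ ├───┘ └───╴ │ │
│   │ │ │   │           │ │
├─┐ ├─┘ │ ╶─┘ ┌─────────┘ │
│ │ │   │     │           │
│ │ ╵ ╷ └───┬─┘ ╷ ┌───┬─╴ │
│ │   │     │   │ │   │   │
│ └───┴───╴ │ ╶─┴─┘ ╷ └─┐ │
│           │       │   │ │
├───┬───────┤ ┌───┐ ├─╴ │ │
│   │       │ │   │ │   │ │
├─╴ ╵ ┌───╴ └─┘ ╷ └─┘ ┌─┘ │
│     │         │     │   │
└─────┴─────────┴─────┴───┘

Using BFS/flood-fill to find all reachable cells from A:
Maze size: 15 × 13 = 195 total cells
All cells are reachable — the maze is fully connected.
Reachable cells: 195

Reachable region (· marks reachable cells):

┌───────┬─────┬───────────┐
│A · · ·│· · ·│· · · · · ·│
│ ╶───┐ ├─╴ ╷ └─┐ ┌─────┐ │
│· · ·│·│· ·│· ·│·│· · ·│·│
│ ┌─╴ │ ╵ ┌─┴─╴ └─┘ ┌─╴ ╵ │
│·│· ·│· ·│· · · · ·│· · ·│
├─┘ ┌─┴─┬─┴───┐ ┌───┴─────┤
│· ·│· ·│· · ·│·│· · · · ·│
│ ╶─┘ ╷ ╵ ┌─┐ └─┤ ┌───┬─╴ │
│· · ·│· ·│·│· ·│·│· ·│· ·│
│ ┌─┬─┴───┘ └─┐ │ └─╴ │ ╶─┤
│·│·│· · · · ·│·│· · ·│· ·│
│ │ ╵ ┌─╴ ┌───┤ ├───┐ └─┐ │
│·│· ·│· ·│· ·│·│· ·│· ·│·│
│ │ ┌─┤ ╷ │ ╷ ╵ │ ╷ └─╴ │ │
│·│·│·│·│·│·│· ·│·│· · ·│·│
│ │ ╵ │ │ │ ├─╴ │ ├─────┤ │
│·│· ·│·│·│·│· ·│·│· · ·│·│
│ └─┐ │ ├─┘ ├───┘ └───╴ │ │
│· ·│·│·│· ·│· · · · · ·│·│
├─┐ ├─┘ │ ╶─┘ ┌─────────┘ │
│·│·│· ·│· · ·│· · · · · ·│
│ │ ╵ ╷ └───┬─┘ ╷ ┌───┬─╴ │
│·│· ·│· · ·│· ·│·│· ·│· ·│
│ └───┴───╴ │ ╶─┴─┘ ╷ └─┐ │
│· · · · · ·│· · · ·│· ·│·│
├───┬───────┤ ┌───┐ ├─╴ │ │
│· ·│· · · ·│·│· ·│·│· ·│·│
├─╴ ╵ ┌───╴ └─┘ ╷ └─┘ ┌─┘ │
│· · ·│· · · · ·│· · ·│· ·│
└─────┴─────────┴─────┴───┘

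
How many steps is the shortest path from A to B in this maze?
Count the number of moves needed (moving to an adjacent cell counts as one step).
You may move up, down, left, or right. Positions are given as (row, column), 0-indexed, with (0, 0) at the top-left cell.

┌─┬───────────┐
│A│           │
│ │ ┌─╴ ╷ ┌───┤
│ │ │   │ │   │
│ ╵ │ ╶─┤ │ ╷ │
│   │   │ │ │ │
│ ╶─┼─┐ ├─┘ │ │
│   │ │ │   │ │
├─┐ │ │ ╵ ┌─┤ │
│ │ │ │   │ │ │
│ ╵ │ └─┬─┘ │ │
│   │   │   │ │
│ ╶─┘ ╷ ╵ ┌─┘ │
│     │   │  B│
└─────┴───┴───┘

Using BFS to find shortest path:
Start: (0, 0), End: (6, 6)
Path found:
(0,0) → (1,0) → (2,0) → (2,1) → (1,1) → (0,1) → (0,2) → (0,3) → (1,3) → (1,2) → (2,2) → (2,3) → (3,3) → (4,3) → (4,4) → (3,4) → (3,5) → (2,5) → (1,5) → (1,6) → (2,6) → (3,6) → (4,6) → (5,6) → (6,6)
Number of steps: 24

Solution:

┌─┬───────────┐
│A│↱ → ↓      │
│ │ ┌─╴ ╷ ┌───┤
│↓│↑│↓ ↲│ │↱ ↓│
│ ╵ │ ╶─┤ │ ╷ │
│↳ ↑│↳ ↓│ │↑│↓│
│ ╶─┼─┐ ├─┘ │ │
│   │ │↓│↱ ↑│↓│
├─┐ │ │ ╵ ┌─┤ │
│ │ │ │↳ ↑│ │↓│
│ ╵ │ └─┬─┘ │ │
│   │   │   │↓│
│ ╶─┘ ╷ ╵ ┌─┘ │
│     │   │  B│
└─────┴───┴───┘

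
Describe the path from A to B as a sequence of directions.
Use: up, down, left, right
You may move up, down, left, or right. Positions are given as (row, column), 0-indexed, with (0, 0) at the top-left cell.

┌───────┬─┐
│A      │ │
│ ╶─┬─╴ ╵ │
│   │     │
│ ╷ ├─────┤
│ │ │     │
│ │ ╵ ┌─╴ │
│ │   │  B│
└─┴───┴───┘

Finding the path and converting it to directions:
Path through cells: (0,0) → (1,0) → (1,1) → (2,1) → (3,1) → (3,2) → (2,2) → (2,3) → (2,4) → (3,4)
Directions: down, right, down, down, right, up, right, right, down

Solution:

┌───────┬─┐
│A      │ │
│ ╶─┬─╴ ╵ │
│↳ ↓│     │
│ ╷ ├─────┤
│ │↓│↱ → ↓│
│ │ ╵ ┌─╴ │
│ │↳ ↑│  B│
└─┴───┴───┘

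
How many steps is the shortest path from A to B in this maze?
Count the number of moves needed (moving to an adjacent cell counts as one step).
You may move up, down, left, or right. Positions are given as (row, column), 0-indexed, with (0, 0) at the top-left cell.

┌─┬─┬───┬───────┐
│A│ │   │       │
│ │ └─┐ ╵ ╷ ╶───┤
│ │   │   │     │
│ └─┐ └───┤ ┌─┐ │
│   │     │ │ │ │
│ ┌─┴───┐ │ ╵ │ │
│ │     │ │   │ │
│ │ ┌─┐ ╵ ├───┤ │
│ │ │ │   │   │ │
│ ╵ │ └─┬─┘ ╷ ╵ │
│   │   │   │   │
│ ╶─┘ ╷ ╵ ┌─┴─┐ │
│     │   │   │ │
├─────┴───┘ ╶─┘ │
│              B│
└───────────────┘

Using BFS to find shortest path:
Start: (0, 0), End: (7, 7)
Path found:
(0,0) → (1,0) → (2,0) → (3,0) → (4,0) → (5,0) → (6,0) → (6,1) → (6,2) → (5,2) → (5,3) → (6,3) → (6,4) → (5,4) → (5,5) → (4,5) → (4,6) → (5,6) → (5,7) → (6,7) → (7,7)
Number of steps: 20

Solution:

┌─┬─┬───┬───────┐
│A│ │   │       │
│ │ └─┐ ╵ ╷ ╶───┤
│↓│   │   │     │
│ └─┐ └───┤ ┌─┐ │
│↓  │     │ │ │ │
│ ┌─┴───┐ │ ╵ │ │
│↓│     │ │   │ │
│ │ ┌─┐ ╵ ├───┤ │
│↓│ │ │   │↱ ↓│ │
│ ╵ │ └─┬─┘ ╷ ╵ │
│↓  │↱ ↓│↱ ↑│↳ ↓│
│ ╶─┘ ╷ ╵ ┌─┴─┐ │
│↳ → ↑│↳ ↑│   │↓│
├─────┴───┘ ╶─┘ │
│              B│
└───────────────┘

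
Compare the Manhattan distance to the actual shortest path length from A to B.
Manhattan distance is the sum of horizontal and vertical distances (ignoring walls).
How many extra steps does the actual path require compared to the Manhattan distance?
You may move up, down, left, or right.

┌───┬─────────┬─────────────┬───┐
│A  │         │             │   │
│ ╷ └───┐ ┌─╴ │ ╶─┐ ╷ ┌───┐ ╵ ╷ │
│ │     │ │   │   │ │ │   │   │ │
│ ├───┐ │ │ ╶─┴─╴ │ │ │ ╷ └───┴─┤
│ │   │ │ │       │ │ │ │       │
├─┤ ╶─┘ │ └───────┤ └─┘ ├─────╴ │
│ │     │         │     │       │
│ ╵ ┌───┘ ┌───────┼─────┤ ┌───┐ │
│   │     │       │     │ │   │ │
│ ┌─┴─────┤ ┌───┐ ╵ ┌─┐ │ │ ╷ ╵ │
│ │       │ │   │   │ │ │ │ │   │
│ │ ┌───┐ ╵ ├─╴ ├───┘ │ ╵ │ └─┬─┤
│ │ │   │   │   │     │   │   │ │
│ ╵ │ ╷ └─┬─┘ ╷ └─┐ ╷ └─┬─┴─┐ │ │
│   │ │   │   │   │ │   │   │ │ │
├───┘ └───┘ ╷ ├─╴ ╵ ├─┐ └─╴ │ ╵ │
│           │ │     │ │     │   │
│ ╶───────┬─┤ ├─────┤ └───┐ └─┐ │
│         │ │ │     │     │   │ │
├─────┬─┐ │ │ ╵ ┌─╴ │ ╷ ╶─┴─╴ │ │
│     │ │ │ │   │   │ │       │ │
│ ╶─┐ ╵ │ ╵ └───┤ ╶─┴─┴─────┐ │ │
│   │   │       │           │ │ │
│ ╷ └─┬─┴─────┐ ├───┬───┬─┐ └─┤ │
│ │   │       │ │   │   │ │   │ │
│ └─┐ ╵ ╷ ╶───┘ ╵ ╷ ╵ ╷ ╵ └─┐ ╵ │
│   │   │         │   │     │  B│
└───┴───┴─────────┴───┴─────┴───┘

Manhattan distance: |13 - 0| + |15 - 0| = 28
Actual path length: 56
Extra steps: 56 - 28 = 28

Solution:

┌───┬─────────┬─────────────┬───┐
│A ↓│         │             │   │
│ ╷ └───┐ ┌─╴ │ ╶─┐ ╷ ┌───┐ ╵ ╷ │
│ │↳ → ↓│ │   │   │ │ │   │   │ │
│ ├───┐ │ │ ╶─┴─╴ │ │ │ ╷ └───┴─┤
│ │   │↓│ │       │ │ │ │       │
├─┤ ╶─┘ │ └───────┤ └─┘ ├─────╴ │
│ │↓ ← ↲│         │     │↱ → → ↓│
│ ╵ ┌───┘ ┌───────┼─────┤ ┌───┐ │
│↓ ↲│     │↱ → → ↓│↱ → ↓│↑│↓ ↰│↓│
│ ┌─┴─────┤ ┌───┐ ╵ ┌─┐ │ │ ╷ ╵ │
│↓│↱ → → ↓│↑│   │↳ ↑│ │↓│↑│↓│↑ ↲│
│ │ ┌───┐ ╵ ├─╴ ├───┘ │ ╵ │ └─┬─┤
│↓│↑│   │↳ ↑│   │     │↳ ↑│↳ ↓│ │
│ ╵ │ ╷ └─┬─┘ ╷ └─┐ ╷ └─┬─┴─┐ │ │
│↳ ↑│ │   │   │   │ │   │   │↓│ │
├───┘ └───┘ ╷ ├─╴ ╵ ├─┐ └─╴ │ ╵ │
│           │ │     │ │     │↳ ↓│
│ ╶───────┬─┤ ├─────┤ └───┐ └─┐ │
│         │ │ │     │     │   │↓│
├─────┬─┐ │ │ ╵ ┌─╴ │ ╷ ╶─┴─╴ │ │
│     │ │ │ │   │   │ │       │↓│
│ ╶─┐ ╵ │ ╵ └───┤ ╶─┴─┴─────┐ │ │
│   │   │       │           │ │↓│
│ ╷ └─┬─┴─────┐ ├───┬───┬─┐ └─┤ │
│ │   │       │ │   │   │ │   │↓│
│ └─┐ ╵ ╷ ╶───┘ ╵ ╷ ╵ ╷ ╵ └─┐ ╵ │
│   │   │         │   │     │  B│
└───┴───┴─────────┴───┴─────┴───┘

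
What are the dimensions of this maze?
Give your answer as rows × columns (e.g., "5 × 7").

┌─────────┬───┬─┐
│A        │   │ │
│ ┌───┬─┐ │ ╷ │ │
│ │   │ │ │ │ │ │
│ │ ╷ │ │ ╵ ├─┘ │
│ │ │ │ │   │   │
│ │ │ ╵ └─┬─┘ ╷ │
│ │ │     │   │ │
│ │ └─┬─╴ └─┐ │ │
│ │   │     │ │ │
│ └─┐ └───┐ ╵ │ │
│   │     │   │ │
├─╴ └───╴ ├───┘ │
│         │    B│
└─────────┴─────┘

Counting the maze dimensions:
Rows (vertical): 7
Columns (horizontal): 8
Dimensions: 7 × 8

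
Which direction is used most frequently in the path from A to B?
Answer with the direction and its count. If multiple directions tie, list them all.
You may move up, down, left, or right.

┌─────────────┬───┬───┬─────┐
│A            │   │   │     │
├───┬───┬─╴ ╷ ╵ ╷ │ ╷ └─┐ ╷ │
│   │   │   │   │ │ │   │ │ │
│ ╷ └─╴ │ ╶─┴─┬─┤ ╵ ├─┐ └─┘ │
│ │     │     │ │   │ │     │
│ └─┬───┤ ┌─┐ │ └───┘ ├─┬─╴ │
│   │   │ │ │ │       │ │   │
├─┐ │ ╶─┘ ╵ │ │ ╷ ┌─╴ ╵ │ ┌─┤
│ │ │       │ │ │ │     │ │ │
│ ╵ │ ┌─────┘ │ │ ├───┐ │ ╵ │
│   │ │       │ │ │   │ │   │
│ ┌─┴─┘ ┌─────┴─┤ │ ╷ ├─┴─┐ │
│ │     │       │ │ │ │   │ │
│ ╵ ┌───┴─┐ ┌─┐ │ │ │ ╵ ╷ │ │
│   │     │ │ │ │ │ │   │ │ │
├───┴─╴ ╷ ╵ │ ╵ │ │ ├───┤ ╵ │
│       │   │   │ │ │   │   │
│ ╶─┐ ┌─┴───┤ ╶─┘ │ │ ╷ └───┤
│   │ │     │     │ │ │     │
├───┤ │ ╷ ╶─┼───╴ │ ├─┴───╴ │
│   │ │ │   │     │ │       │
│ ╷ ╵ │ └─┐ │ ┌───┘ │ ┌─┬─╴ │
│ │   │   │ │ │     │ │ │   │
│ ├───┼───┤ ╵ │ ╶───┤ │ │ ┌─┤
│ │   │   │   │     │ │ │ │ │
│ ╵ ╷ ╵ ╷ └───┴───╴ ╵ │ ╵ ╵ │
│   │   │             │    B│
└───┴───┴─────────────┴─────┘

Directions: right, right, right, right, right, right, down, right, up, right, down, down, right, up, up, right, down, right, down, right, right, down, left, down, down, right, down, down, down, left, up, up, left, down, left, up, up, left, down, down, down, down, down, down, left, left, down, right, right, down, right, up, up, up, right, right, right, down, left, down, down, right
Counts: {'right': 21, 'down': 23, 'up': 10, 'left': 8}
Most common: down (23 times)

Solution:

┌─────────────┬───┬───┬─────┐
│A → → → → → ↓│↱ ↓│↱ ↓│     │
├───┬───┬─╴ ╷ ╵ ╷ │ ╷ └─┐ ╷ │
│   │   │   │↳ ↑│↓│↑│↳ ↓│ │ │
│ ╷ └─╴ │ ╶─┴─┬─┤ ╵ ├─┐ └─┘ │
│ │     │     │ │↳ ↑│ │↳ → ↓│
│ └─┬───┤ ┌─┐ │ └───┘ ├─┬─╴ │
│   │   │ │ │ │       │ │↓ ↲│
├─┐ │ ╶─┘ ╵ │ │ ╷ ┌─╴ ╵ │ ┌─┤
│ │ │       │ │ │ │     │↓│ │
│ ╵ │ ┌─────┘ │ │ ├───┐ │ ╵ │
│   │ │       │ │ │↓ ↰│ │↳ ↓│
│ ┌─┴─┘ ┌─────┴─┤ │ ╷ ├─┴─┐ │
│ │     │       │ │↓│↑│↓ ↰│↓│
│ ╵ ┌───┴─┐ ┌─┐ │ │ │ ╵ ╷ │ │
│   │     │ │ │ │ │↓│↑ ↲│↑│↓│
├───┴─╴ ╷ ╵ │ ╵ │ │ ├───┤ ╵ │
│       │   │   │ │↓│   │↑ ↲│
│ ╶─┐ ┌─┴───┤ ╶─┘ │ │ ╷ └───┤
│   │ │     │     │↓│ │     │
├───┤ │ ╷ ╶─┼───╴ │ ├─┴───╴ │
│   │ │ │   │     │↓│↱ → → ↓│
│ ╷ ╵ │ └─┐ │ ┌───┘ │ ┌─┬─╴ │
│ │   │   │ │ │↓ ← ↲│↑│ │↓ ↲│
│ ├───┼───┤ ╵ │ ╶───┤ │ │ ┌─┤
│ │   │   │   │↳ → ↓│↑│ │↓│ │
│ ╵ ╷ ╵ ╷ └───┴───╴ ╵ │ ╵ ╵ │
│   │   │          ↳ ↑│  ↳ B│
└───┴───┴─────────────┴─────┘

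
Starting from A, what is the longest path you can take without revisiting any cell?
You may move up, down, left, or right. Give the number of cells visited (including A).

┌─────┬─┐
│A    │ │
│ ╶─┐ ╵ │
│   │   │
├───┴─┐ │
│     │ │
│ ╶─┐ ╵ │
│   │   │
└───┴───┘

Finding longest simple path using DFS:
Start: (0, 0)
Longest path visits 13 cells
Path: A → right → right → down → right → down → down → left → up → left → left → down → right

Solution:

┌─────┬─┐
│A → ↓│ │
│ ╶─┐ ╵ │
│   │↳ ↓│
├───┴─┐ │
│↓ ← ↰│↓│
│ ╶─┐ ╵ │
│↳ B│↑ ↲│
└───┴───┘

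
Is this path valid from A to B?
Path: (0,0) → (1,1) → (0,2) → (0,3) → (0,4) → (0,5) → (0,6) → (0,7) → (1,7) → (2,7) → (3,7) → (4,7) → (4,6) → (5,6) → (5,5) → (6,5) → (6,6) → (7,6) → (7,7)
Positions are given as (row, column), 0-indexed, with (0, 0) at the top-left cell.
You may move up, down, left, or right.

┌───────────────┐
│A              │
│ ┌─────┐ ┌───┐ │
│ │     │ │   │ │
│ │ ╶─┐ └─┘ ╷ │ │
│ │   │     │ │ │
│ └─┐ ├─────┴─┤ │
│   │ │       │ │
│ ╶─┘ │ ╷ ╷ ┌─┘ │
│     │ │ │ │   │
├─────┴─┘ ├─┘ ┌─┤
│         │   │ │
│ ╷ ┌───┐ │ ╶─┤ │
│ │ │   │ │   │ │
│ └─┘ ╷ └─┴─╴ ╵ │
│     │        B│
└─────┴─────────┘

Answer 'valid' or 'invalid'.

Checking path validity:
Result: Invalid move at step 1: cannot move from (0, 0) to (1, 1).

invalid

Correct solution:

┌───────────────┐
│A → → → → → → ↓│
│ ┌─────┐ ┌───┐ │
│ │     │ │   │↓│
│ │ ╶─┐ └─┘ ╷ │ │
│ │   │     │ │↓│
│ └─┐ ├─────┴─┤ │
│   │ │       │↓│
│ ╶─┘ │ ╷ ╷ ┌─┘ │
│     │ │ │ │↓ ↲│
├─────┴─┘ ├─┘ ┌─┤
│         │↓ ↲│ │
│ ╷ ┌───┐ │ ╶─┤ │
│ │ │   │ │↳ ↓│ │
│ └─┘ ╷ └─┴─╴ ╵ │
│     │      ↳ B│
└─────┴─────────┘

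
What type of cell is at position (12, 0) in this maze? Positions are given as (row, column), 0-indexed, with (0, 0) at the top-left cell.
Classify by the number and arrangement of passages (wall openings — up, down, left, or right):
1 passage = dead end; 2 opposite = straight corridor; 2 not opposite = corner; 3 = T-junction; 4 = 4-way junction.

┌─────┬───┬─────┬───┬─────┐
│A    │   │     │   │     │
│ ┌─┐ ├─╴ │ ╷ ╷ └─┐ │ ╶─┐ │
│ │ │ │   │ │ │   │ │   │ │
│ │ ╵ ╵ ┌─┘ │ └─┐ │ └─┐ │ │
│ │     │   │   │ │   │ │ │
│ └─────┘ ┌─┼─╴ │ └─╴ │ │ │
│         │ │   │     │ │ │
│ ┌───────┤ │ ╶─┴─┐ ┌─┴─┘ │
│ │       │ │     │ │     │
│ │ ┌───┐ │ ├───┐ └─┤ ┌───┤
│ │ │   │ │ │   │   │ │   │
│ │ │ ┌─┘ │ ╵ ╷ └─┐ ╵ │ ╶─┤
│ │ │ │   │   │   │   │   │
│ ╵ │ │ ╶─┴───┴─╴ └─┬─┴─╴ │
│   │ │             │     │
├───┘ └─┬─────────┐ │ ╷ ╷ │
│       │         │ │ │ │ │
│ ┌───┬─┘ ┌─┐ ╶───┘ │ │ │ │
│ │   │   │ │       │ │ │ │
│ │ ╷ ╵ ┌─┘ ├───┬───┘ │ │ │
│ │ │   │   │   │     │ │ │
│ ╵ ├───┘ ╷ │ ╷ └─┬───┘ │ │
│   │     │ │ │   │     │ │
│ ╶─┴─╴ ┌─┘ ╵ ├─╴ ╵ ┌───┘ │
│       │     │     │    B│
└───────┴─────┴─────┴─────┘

Checking cell at (12, 0):
Number of passages: 2
Cell type: corner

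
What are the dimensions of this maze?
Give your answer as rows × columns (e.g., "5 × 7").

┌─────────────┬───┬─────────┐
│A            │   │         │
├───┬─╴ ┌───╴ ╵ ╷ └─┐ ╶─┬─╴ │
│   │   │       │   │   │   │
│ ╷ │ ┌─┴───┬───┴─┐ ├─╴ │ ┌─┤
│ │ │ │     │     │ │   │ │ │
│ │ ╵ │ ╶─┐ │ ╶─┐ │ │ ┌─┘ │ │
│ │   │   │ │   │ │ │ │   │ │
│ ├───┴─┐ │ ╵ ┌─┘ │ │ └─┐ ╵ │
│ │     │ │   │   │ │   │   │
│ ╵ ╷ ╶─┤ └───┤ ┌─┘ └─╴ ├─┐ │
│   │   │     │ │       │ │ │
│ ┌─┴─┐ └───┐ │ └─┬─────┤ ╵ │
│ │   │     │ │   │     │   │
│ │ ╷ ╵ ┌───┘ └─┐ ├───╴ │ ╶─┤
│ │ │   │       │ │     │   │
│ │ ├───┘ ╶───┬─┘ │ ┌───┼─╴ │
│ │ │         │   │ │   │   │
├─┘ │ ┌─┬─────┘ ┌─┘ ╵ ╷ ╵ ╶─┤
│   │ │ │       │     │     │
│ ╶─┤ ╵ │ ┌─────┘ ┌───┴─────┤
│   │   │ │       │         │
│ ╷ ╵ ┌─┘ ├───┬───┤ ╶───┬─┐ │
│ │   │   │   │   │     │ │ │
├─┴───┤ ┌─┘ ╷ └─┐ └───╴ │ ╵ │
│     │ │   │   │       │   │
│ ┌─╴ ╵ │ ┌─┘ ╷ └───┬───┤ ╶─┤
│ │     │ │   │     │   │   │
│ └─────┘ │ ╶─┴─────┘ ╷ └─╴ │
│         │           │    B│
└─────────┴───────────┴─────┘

Counting the maze dimensions:
Rows (vertical): 15
Columns (horizontal): 14
Dimensions: 15 × 14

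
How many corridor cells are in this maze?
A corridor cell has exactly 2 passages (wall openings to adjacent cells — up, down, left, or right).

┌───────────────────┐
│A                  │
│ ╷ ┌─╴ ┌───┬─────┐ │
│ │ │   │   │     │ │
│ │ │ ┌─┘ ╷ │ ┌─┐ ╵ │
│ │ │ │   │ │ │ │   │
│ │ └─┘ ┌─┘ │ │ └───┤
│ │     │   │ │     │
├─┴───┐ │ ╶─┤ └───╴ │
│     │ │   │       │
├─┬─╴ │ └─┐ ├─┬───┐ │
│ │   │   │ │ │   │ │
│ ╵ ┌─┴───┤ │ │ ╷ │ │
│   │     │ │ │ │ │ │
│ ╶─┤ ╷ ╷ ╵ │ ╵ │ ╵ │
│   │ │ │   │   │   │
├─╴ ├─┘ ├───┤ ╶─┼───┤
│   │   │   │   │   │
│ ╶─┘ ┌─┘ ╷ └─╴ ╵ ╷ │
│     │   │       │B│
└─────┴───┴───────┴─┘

Counting cells with exactly 2 passages:
Total corridor cells: 82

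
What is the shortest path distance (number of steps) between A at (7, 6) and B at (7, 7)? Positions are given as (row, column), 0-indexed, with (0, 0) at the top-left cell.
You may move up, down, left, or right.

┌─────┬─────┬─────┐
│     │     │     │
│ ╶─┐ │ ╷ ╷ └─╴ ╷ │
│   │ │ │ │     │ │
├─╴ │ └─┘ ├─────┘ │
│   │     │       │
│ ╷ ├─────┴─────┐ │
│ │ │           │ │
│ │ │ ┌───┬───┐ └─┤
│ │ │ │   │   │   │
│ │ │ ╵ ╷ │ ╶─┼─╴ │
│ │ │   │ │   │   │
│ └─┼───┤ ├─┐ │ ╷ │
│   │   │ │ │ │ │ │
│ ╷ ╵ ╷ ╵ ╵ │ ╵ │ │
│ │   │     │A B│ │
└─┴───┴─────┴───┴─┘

Finding path from (7, 6) to (7, 7):
Path: (7,6) → (7,7)
Distance: 1 steps

Solution:

┌─────┬─────┬─────┐
│     │     │     │
│ ╶─┐ │ ╷ ╷ └─╴ ╷ │
│   │ │ │ │     │ │
├─╴ │ └─┘ ├─────┘ │
│   │     │       │
│ ╷ ├─────┴─────┐ │
│ │ │           │ │
│ │ │ ┌───┬───┐ └─┤
│ │ │ │   │   │   │
│ │ │ ╵ ╷ │ ╶─┼─╴ │
│ │ │   │ │   │   │
│ └─┼───┤ ├─┐ │ ╷ │
│   │   │ │ │ │ │ │
│ ╷ ╵ ╷ ╵ ╵ │ ╵ │ │
│ │   │     │A B│ │
└─┴───┴─────┴───┴─┘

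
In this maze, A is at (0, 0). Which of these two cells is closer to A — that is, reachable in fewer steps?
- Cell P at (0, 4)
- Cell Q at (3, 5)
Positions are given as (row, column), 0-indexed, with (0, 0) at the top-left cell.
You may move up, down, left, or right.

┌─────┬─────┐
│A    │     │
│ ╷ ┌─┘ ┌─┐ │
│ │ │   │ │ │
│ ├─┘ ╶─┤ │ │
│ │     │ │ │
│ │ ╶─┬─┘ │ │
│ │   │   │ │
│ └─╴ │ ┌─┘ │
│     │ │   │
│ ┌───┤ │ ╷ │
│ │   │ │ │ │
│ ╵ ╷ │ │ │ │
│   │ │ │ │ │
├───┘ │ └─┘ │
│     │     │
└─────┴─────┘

Shortest path A → P at (0, 4): 14 steps
Shortest path A → Q at (3, 5): 18 steps

P is closer (14 steps vs 18 steps).

Path to P:

┌─────┬─────┐
│A    │↱ P  │
│ ╷ ┌─┘ ┌─┐ │
│↓│ │↱ ↑│ │ │
│ ├─┘ ╶─┤ │ │
│↓│↱ ↑  │ │ │
│ │ ╶─┬─┘ │ │
│↓│↑ ↰│   │ │
│ └─╴ │ ┌─┘ │
│↳ → ↑│ │   │
│ ┌───┤ │ ╷ │
│ │   │ │ │ │
│ ╵ ╷ │ │ │ │
│   │ │ │ │ │
├───┘ │ └─┘ │
│     │     │
└─────┴─────┘

Path to Q:

┌─────┬─────┐
│A    │↱ → ↓│
│ ╷ ┌─┘ ┌─┐ │
│↓│ │↱ ↑│ │↓│
│ ├─┘ ╶─┤ │ │
│↓│↱ ↑  │ │↓│
│ │ ╶─┬─┘ │ │
│↓│↑ ↰│   │Q│
│ └─╴ │ ┌─┘ │
│↳ → ↑│ │   │
│ ┌───┤ │ ╷ │
│ │   │ │ │ │
│ ╵ ╷ │ │ │ │
│   │ │ │ │ │
├───┘ │ └─┘ │
│     │     │
└─────┴─────┘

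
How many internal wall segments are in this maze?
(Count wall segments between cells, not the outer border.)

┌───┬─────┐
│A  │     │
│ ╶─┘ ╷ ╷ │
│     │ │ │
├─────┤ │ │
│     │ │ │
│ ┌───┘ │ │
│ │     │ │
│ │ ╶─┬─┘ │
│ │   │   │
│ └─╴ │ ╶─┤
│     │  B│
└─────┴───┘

Counting internal wall segments:
Total internal walls: 20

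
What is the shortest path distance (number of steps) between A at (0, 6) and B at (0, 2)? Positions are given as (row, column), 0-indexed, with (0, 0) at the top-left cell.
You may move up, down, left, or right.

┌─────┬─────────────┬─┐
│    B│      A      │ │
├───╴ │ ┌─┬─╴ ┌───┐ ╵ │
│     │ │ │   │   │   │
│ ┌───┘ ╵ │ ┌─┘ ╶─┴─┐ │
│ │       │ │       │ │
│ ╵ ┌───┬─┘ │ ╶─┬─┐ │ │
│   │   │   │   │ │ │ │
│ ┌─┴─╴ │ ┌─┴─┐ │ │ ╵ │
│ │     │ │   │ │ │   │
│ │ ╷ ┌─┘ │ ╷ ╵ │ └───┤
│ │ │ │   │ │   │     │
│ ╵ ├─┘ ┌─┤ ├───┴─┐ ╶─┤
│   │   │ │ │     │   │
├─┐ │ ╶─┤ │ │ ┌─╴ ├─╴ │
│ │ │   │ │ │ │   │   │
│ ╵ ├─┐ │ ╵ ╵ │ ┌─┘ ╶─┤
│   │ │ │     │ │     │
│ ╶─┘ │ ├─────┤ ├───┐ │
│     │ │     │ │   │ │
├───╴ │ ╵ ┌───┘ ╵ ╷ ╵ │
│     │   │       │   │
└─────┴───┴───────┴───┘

Finding path from (0, 6) to (0, 2):
Path: (0,6) → (0,5) → (0,4) → (0,3) → (1,3) → (2,3) → (2,2) → (2,1) → (3,1) → (3,0) → (2,0) → (1,0) → (1,1) → (1,2) → (0,2)
Distance: 14 steps

Solution:

┌─────┬─────────────┬─┐
│    B│↓ ← ← A      │ │
├───╴ │ ┌─┬─╴ ┌───┐ ╵ │
│↱ → ↑│↓│ │   │   │   │
│ ┌───┘ ╵ │ ┌─┘ ╶─┴─┐ │
│↑│↓ ← ↲  │ │       │ │
│ ╵ ┌───┬─┘ │ ╶─┬─┐ │ │
│↑ ↲│   │   │   │ │ │ │
│ ┌─┴─╴ │ ┌─┴─┐ │ │ ╵ │
│ │     │ │   │ │ │   │
│ │ ╷ ┌─┘ │ ╷ ╵ │ └───┤
│ │ │ │   │ │   │     │
│ ╵ ├─┘ ┌─┤ ├───┴─┐ ╶─┤
│   │   │ │ │     │   │
├─┐ │ ╶─┤ │ │ ┌─╴ ├─╴ │
│ │ │   │ │ │ │   │   │
│ ╵ ├─┐ │ ╵ ╵ │ ┌─┘ ╶─┤
│   │ │ │     │ │     │
│ ╶─┘ │ ├─────┤ ├───┐ │
│     │ │     │ │   │ │
├───╴ │ ╵ ┌───┘ ╵ ╷ ╵ │
│     │   │       │   │
└─────┴───┴───────┴───┘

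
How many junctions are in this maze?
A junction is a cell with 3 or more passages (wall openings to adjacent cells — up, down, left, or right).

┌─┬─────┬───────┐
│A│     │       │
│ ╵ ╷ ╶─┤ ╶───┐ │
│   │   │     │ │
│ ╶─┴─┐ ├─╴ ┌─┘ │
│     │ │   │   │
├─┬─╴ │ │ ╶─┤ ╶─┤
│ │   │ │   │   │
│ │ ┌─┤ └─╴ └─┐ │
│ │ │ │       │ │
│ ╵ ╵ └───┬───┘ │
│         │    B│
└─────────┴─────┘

Checking each cell for number of passages:

Junctions found (3+ passages):
  (0, 2): 3 passages
  (1, 0): 3 passages
  (1, 5): 3 passages
  (4, 5): 3 passages
  (5, 1): 3 passages
  (5, 2): 3 passages
Total junctions: 6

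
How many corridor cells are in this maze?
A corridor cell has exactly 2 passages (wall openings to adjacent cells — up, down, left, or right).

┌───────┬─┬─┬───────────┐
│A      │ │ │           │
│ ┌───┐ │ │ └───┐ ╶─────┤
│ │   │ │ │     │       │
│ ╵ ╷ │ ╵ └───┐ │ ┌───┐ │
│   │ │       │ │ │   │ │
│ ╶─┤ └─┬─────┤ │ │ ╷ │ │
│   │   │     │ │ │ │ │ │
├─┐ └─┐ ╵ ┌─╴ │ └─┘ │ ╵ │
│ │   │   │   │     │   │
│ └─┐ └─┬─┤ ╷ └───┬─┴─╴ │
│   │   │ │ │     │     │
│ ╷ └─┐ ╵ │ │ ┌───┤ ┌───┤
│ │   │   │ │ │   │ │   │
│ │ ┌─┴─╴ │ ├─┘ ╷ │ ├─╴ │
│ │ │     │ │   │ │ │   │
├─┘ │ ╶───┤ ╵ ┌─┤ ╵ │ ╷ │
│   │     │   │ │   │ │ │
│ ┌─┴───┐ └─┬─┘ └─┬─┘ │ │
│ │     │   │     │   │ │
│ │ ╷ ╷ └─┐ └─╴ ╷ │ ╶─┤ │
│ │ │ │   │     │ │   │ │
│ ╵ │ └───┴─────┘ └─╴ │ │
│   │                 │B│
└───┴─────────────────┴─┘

Counting cells with exactly 2 passages:
Total corridor cells: 113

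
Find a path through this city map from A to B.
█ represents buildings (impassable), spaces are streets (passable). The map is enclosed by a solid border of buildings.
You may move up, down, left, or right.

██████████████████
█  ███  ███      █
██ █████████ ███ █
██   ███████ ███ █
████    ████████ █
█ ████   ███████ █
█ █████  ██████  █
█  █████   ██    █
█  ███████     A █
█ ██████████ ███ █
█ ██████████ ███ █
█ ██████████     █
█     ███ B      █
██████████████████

Finding the shortest path from A to B:
Movement: cardinal only
Path length: 9 steps
Directions: left → left → left → down → down → down → down → left → left

Solution:

██████████████████
█  ███  ███      █
██ █████████ ███ █
██   ███████ ███ █
████    ████████ █
█ ████   ███████ █
█ █████  ██████  █
█  █████   ██    █
█  ███████  ↓←←A █
█ ██████████↓███ █
█ ██████████↓███ █
█ ██████████↓    █
█     ███ B←↲    █
██████████████████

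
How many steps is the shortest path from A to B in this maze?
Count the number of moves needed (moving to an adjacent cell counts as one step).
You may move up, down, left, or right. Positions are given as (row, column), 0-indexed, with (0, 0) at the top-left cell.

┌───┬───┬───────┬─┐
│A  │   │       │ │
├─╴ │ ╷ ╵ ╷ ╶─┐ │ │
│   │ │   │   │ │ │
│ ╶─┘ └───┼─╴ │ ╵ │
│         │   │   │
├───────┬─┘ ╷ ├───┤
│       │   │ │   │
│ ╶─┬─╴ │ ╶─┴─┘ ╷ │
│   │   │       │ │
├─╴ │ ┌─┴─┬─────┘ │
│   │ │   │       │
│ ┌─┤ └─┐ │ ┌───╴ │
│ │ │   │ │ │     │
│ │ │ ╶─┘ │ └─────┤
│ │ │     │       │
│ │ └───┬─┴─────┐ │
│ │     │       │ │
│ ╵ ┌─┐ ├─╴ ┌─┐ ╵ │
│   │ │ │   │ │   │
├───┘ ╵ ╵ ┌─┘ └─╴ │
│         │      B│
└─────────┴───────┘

Using BFS to find shortest path:
Start: (0, 0), End: (10, 8)
Path found:
(0,0) → (0,1) → (1,1) → (1,0) → (2,0) → (2,1) → (2,2) → (1,2) → (0,2) → (0,3) → (1,3) → (1,4) → (0,4) → (0,5) → (1,5) → (1,6) → (2,6) → (2,5) → (3,5) → (3,4) → (4,4) → (4,5) → (4,6) → (4,7) → (3,7) → (3,8) → (4,8) → (5,8) → (5,7) → (5,6) → (5,5) → (6,5) → (7,5) → (7,6) → (7,7) → (7,8) → (8,8) → (9,8) → (10,8)
Number of steps: 38

Solution:

┌───┬───┬───────┬─┐
│A ↓│↱ ↓│↱ ↓    │ │
├─╴ │ ╷ ╵ ╷ ╶─┐ │ │
│↓ ↲│↑│↳ ↑│↳ ↓│ │ │
│ ╶─┘ └───┼─╴ │ ╵ │
│↳ → ↑    │↓ ↲│   │
├───────┬─┘ ╷ ├───┤
│       │↓ ↲│ │↱ ↓│
│ ╶─┬─╴ │ ╶─┴─┘ ╷ │
│   │   │↳ → → ↑│↓│
├─╴ │ ┌─┴─┬─────┘ │
│   │ │   │↓ ← ← ↲│
│ ┌─┤ └─┐ │ ┌───╴ │
│ │ │   │ │↓│     │
│ │ │ ╶─┘ │ └─────┤
│ │ │     │↳ → → ↓│
│ │ └───┬─┴─────┐ │
│ │     │       │↓│
│ ╵ ┌─┐ ├─╴ ┌─┐ ╵ │
│   │ │ │   │ │  ↓│
├───┘ ╵ ╵ ┌─┘ └─╴ │
│         │      B│
└─────────┴───────┘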